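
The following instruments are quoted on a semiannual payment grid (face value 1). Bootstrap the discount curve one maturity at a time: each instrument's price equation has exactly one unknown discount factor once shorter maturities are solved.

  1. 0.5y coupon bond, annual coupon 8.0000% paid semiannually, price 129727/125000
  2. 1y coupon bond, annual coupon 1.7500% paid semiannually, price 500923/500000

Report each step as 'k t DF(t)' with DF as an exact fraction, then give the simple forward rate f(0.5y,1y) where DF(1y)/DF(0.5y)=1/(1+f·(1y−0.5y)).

1 1/2 9979/10000
2 1 1969/2000
f(0.5y,1y) = ((9979/10000)/(1969/2000) − 1)/(1/2) = 268/9845 ≈ 2.7222%

step 1 [0.5y] bond c/2=1/25: DF=(129727/125000 − 1/25·(0))/(1+1/25) = 9979/10000 ≈ 0.997900
step 2 [1y] bond c/2=7/800: DF=(500923/500000 − 7/800·(0.997900))/(1+7/800) = 1969/2000 ≈ 0.984500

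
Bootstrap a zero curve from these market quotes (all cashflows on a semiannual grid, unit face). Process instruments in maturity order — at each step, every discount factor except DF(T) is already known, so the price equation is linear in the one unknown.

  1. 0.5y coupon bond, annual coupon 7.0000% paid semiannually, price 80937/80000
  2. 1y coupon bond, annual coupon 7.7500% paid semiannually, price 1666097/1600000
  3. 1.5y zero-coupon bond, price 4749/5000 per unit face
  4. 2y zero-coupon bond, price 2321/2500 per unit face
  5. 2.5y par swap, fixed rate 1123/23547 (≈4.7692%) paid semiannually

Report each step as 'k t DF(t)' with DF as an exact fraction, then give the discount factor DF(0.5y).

1 1/2 391/400
2 1 483/500
3 3/2 4749/5000
4 2 2321/2500
5 5/2 8877/10000
DF(0.5y) = 391/400 ≈ 0.977500

step 1 [0.5y] bond c/2=7/200: DF=(80937/80000 − 7/200·(0))/(1+7/200) = 391/400 ≈ 0.977500
step 2 [1y] bond c/2=31/800: DF=(1666097/1600000 − 31/800·(0.977500))/(1+31/800) = 483/500 ≈ 0.966000
step 3 [1.5y] zero: DF = P = 4749/5000 ≈ 0.949800
step 4 [2y] zero: DF = P = 2321/2500 ≈ 0.928400
step 5 [2.5y] swap r/2=1123/47094: DF=(1 − 1123/47094·(0.977500+0.966000+0.949800+0.928400))/(1+1123/47094) = 8877/10000 ≈ 0.887700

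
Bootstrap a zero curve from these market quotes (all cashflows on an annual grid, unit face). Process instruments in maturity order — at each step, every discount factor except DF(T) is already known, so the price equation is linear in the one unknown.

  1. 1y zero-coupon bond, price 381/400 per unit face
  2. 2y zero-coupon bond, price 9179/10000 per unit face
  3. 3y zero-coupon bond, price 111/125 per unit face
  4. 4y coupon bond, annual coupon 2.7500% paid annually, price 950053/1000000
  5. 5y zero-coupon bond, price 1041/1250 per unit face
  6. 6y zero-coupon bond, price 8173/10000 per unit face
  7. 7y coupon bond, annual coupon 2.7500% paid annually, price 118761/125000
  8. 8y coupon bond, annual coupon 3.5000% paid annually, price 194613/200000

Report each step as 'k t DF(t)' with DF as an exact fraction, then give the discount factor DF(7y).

1 1 381/400
2 2 9179/10000
3 3 111/125
4 4 2127/2500
5 5 1041/1250
6 6 8173/10000
7 7 7839/10000
8 8 3679/5000
DF(7y) = 7839/10000 ≈ 0.783900

step 1 [1y] zero: DF = P = 381/400 ≈ 0.952500
step 2 [2y] zero: DF = P = 9179/10000 ≈ 0.917900
step 3 [3y] zero: DF = P = 111/125 ≈ 0.888000
step 4 [4y] bond c/1=11/400: DF=(950053/1000000 − 11/400·(0.952500+0.917900+0.888000))/(1+11/400) = 2127/2500 ≈ 0.850800
step 5 [5y] zero: DF = P = 1041/1250 ≈ 0.832800
step 6 [6y] zero: DF = P = 8173/10000 ≈ 0.817300
step 7 [7y] bond c/1=11/400: DF=(118761/125000 − 11/400·(0.952500+0.917900+0.888000+0.850800+0.832800+0.817300))/(1+11/400) = 7839/10000 ≈ 0.783900
step 8 [8y] bond c/1=7/200: DF=(194613/200000 − 7/200·(0.952500+0.917900+0.888000+0.850800+0.832800+0.817300+0.783900))/(1+7/200) = 3679/5000 ≈ 0.735800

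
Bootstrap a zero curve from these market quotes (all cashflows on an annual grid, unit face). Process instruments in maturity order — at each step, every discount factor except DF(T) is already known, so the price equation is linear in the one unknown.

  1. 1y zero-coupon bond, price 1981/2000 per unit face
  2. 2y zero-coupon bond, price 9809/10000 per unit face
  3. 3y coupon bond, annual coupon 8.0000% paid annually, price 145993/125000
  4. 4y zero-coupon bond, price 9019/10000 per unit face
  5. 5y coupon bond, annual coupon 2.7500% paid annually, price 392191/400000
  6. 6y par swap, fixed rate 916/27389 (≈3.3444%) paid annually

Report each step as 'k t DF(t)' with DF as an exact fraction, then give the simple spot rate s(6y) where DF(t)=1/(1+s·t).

step 1 [1y] zero: DF = P = 1981/2000 ≈ 0.990500
step 2 [2y] zero: DF = P = 9809/10000 ≈ 0.980900
step 3 [3y] bond c/1=2/25: DF=(145993/125000 − 2/25·(0.990500+0.980900))/(1+2/25) = 4677/5000 ≈ 0.935400
step 4 [4y] zero: DF = P = 9019/10000 ≈ 0.901900
step 5 [5y] bond c/1=11/400: DF=(392191/400000 − 11/400·(0.990500+0.980900+0.935400+0.901900))/(1+11/400) = 8523/10000 ≈ 0.852300
step 6 [6y] swap r/1=916/27389: DF=(1 − 916/27389·(0.990500+0.980900+0.935400+0.901900+0.852300))/(1+916/27389) = 1021/1250 ≈ 0.816800

1 1 1981/2000
2 2 9809/10000
3 3 4677/5000
4 4 9019/10000
5 5 8523/10000
6 6 1021/1250
s(6y) = (1/(1021/1250) − 1)/(6) = 229/6126 ≈ 3.7382%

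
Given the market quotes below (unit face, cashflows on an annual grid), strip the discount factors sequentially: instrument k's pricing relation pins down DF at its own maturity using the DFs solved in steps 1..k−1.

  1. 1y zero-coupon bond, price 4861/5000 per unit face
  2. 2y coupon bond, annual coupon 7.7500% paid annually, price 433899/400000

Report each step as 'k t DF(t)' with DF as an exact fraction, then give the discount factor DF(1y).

step 1 [1y] zero: DF = P = 4861/5000 ≈ 0.972200
step 2 [2y] bond c/1=31/400: DF=(433899/400000 − 31/400·(0.972200))/(1+31/400) = 1171/1250 ≈ 0.936800

1 1 4861/5000
2 2 1171/1250
DF(1y) = 4861/5000 ≈ 0.972200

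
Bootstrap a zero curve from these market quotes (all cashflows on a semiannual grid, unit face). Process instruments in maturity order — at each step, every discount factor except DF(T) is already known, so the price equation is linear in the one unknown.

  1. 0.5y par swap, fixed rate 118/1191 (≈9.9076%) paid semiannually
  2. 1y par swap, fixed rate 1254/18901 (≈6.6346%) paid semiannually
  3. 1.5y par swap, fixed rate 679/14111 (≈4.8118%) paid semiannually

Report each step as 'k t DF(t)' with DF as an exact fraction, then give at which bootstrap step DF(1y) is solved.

step 1 [0.5y] swap r/2=59/1191: DF=(1 − 59/1191·(0))/(1+59/1191) = 1191/1250 ≈ 0.952800
step 2 [1y] swap r/2=627/18901: DF=(1 − 627/18901·(0.952800))/(1+627/18901) = 9373/10000 ≈ 0.937300
step 3 [1.5y] swap r/2=679/28222: DF=(1 − 679/28222·(0.952800+0.937300))/(1+679/28222) = 9321/10000 ≈ 0.932100

1 1/2 1191/1250
2 1 9373/10000
3 3/2 9321/10000
DF(1y) is solved at step 2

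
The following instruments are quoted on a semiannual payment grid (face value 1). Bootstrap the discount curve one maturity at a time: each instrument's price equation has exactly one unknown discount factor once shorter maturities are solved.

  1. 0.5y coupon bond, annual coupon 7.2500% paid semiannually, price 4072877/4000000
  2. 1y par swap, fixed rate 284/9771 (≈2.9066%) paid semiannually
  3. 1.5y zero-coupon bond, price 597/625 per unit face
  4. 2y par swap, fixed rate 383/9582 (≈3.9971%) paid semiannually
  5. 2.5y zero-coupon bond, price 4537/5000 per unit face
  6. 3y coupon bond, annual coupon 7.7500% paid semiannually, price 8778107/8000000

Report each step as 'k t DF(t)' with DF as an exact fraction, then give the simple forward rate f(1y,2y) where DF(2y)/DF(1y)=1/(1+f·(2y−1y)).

step 1 [0.5y] bond c/2=29/800: DF=(4072877/4000000 − 29/800·(0))/(1+29/800) = 4913/5000 ≈ 0.982600
step 2 [1y] swap r/2=142/9771: DF=(1 − 142/9771·(0.982600))/(1+142/9771) = 2429/2500 ≈ 0.971600
step 3 [1.5y] zero: DF = P = 597/625 ≈ 0.955200
step 4 [2y] swap r/2=383/19164: DF=(1 − 383/19164·(0.982600+0.971600+0.955200))/(1+383/19164) = 4617/5000 ≈ 0.923400
step 5 [2.5y] zero: DF = P = 4537/5000 ≈ 0.907400
step 6 [3y] bond c/2=31/800: DF=(8778107/8000000 − 31/800·(0.982600+0.971600+0.955200+0.923400+0.907400))/(1+31/800) = 1759/2000 ≈ 0.879500

1 1/2 4913/5000
2 1 2429/2500
3 3/2 597/625
4 2 4617/5000
5 5/2 4537/5000
6 3 1759/2000
f(1y,2y) = ((2429/2500)/(4617/5000) − 1)/(1) = 241/4617 ≈ 5.2198%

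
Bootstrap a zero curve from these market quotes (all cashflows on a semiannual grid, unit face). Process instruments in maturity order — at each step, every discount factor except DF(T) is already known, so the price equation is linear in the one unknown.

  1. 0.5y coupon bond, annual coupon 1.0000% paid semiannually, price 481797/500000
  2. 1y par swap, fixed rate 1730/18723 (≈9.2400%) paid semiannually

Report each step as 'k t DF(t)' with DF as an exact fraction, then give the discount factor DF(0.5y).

step 1 [0.5y] bond c/2=1/200: DF=(481797/500000 − 1/200·(0))/(1+1/200) = 2397/2500 ≈ 0.958800
step 2 [1y] swap r/2=865/18723: DF=(1 − 865/18723·(0.958800))/(1+865/18723) = 1827/2000 ≈ 0.913500

1 1/2 2397/2500
2 1 1827/2000
DF(0.5y) = 2397/2500 ≈ 0.958800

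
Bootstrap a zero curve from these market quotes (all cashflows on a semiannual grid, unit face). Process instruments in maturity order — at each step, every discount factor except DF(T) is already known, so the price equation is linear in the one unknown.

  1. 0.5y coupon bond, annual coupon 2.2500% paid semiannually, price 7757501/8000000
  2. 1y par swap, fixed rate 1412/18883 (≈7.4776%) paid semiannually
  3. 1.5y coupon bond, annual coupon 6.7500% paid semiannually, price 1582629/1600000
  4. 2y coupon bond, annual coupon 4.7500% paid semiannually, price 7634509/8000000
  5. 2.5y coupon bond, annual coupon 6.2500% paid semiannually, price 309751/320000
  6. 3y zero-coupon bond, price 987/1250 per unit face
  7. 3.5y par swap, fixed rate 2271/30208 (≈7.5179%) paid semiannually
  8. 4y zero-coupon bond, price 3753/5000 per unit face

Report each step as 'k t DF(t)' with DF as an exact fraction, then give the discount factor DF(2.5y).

1 1/2 9589/10000
2 1 4647/5000
3 3/2 1119/1250
4 2 2169/2500
5 5/2 207/250
6 3 987/1250
7 7/2 7729/10000
8 4 3753/5000
DF(2.5y) = 207/250 ≈ 0.828000

step 1 [0.5y] bond c/2=9/800: DF=(7757501/8000000 − 9/800·(0))/(1+9/800) = 9589/10000 ≈ 0.958900
step 2 [1y] swap r/2=706/18883: DF=(1 − 706/18883·(0.958900))/(1+706/18883) = 4647/5000 ≈ 0.929400
step 3 [1.5y] bond c/2=27/800: DF=(1582629/1600000 − 27/800·(0.958900+0.929400))/(1+27/800) = 1119/1250 ≈ 0.895200
step 4 [2y] bond c/2=19/800: DF=(7634509/8000000 − 19/800·(0.958900+0.929400+0.895200))/(1+19/800) = 2169/2500 ≈ 0.867600
step 5 [2.5y] bond c/2=1/32: DF=(309751/320000 − 1/32·(0.958900+0.929400+0.895200+0.867600))/(1+1/32) = 207/250 ≈ 0.828000
step 6 [3y] zero: DF = P = 987/1250 ≈ 0.789600
step 7 [3.5y] swap r/2=2271/60416: DF=(1 − 2271/60416·(0.958900+0.929400+0.895200+0.867600+0.828000+0.789600))/(1+2271/60416) = 7729/10000 ≈ 0.772900
step 8 [4y] zero: DF = P = 3753/5000 ≈ 0.750600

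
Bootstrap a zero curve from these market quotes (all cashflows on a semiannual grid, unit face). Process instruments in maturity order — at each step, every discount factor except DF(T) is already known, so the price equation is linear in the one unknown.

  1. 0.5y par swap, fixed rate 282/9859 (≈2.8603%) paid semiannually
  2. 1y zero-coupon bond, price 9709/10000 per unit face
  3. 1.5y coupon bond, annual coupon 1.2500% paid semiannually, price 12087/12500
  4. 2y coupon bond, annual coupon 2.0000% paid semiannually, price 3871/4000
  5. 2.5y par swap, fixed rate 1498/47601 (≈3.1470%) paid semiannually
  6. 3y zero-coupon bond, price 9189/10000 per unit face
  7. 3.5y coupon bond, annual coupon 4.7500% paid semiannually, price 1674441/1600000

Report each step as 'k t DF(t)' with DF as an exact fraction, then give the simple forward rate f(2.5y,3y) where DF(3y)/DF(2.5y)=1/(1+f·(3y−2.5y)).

1 1/2 9859/10000
2 1 9709/10000
3 3/2 593/625
4 2 4647/5000
5 5/2 9251/10000
6 3 9189/10000
7 7/2 1781/2000
f(2.5y,3y) = ((9251/10000)/(9189/10000) − 1)/(1/2) = 124/9189 ≈ 1.3494%

step 1 [0.5y] swap r/2=141/9859: DF=(1 − 141/9859·(0))/(1+141/9859) = 9859/10000 ≈ 0.985900
step 2 [1y] zero: DF = P = 9709/10000 ≈ 0.970900
step 3 [1.5y] bond c/2=1/160: DF=(12087/12500 − 1/160·(0.985900+0.970900))/(1+1/160) = 593/625 ≈ 0.948800
step 4 [2y] bond c/2=1/100: DF=(3871/4000 − 1/100·(0.985900+0.970900+0.948800))/(1+1/100) = 4647/5000 ≈ 0.929400
step 5 [2.5y] swap r/2=749/47601: DF=(1 − 749/47601·(0.985900+0.970900+0.948800+0.929400))/(1+749/47601) = 9251/10000 ≈ 0.925100
step 6 [3y] zero: DF = P = 9189/10000 ≈ 0.918900
step 7 [3.5y] bond c/2=19/800: DF=(1674441/1600000 − 19/800·(0.985900+0.970900+0.948800+0.929400+0.925100+0.918900))/(1+19/800) = 1781/2000 ≈ 0.890500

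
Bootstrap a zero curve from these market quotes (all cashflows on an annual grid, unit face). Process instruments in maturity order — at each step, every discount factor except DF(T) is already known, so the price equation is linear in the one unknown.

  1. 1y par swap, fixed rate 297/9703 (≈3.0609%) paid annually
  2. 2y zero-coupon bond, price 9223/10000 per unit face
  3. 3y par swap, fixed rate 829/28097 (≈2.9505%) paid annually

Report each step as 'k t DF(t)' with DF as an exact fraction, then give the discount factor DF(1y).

step 1 [1y] swap r/1=297/9703: DF=(1 − 297/9703·(0))/(1+297/9703) = 9703/10000 ≈ 0.970300
step 2 [2y] zero: DF = P = 9223/10000 ≈ 0.922300
step 3 [3y] swap r/1=829/28097: DF=(1 − 829/28097·(0.970300+0.922300))/(1+829/28097) = 9171/10000 ≈ 0.917100

1 1 9703/10000
2 2 9223/10000
3 3 9171/10000
DF(1y) = 9703/10000 ≈ 0.970300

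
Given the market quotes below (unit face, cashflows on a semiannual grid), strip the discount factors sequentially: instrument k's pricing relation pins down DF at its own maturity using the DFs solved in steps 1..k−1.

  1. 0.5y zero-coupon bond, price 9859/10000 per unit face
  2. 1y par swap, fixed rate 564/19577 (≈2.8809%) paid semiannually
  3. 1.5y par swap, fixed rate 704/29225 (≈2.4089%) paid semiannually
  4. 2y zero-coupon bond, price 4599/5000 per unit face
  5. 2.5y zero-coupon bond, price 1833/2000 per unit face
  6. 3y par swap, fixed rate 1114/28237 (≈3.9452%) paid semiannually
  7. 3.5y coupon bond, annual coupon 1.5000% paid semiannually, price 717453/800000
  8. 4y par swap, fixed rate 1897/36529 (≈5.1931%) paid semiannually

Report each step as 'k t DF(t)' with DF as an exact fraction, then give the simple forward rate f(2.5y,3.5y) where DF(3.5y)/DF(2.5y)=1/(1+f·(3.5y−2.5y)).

1 1/2 9859/10000
2 1 4859/5000
3 3/2 603/625
4 2 4599/5000
5 5/2 1833/2000
6 3 4443/5000
7 7/2 8481/10000
8 4 8103/10000
f(2.5y,3.5y) = ((1833/2000)/(8481/10000) − 1)/(1) = 228/2827 ≈ 8.0651%

step 1 [0.5y] zero: DF = P = 9859/10000 ≈ 0.985900
step 2 [1y] swap r/2=282/19577: DF=(1 − 282/19577·(0.985900))/(1+282/19577) = 4859/5000 ≈ 0.971800
step 3 [1.5y] swap r/2=352/29225: DF=(1 − 352/29225·(0.985900+0.971800))/(1+352/29225) = 603/625 ≈ 0.964800
step 4 [2y] zero: DF = P = 4599/5000 ≈ 0.919800
step 5 [2.5y] zero: DF = P = 1833/2000 ≈ 0.916500
step 6 [3y] swap r/2=557/28237: DF=(1 − 557/28237·(0.985900+0.971800+0.964800+0.919800+0.916500))/(1+557/28237) = 4443/5000 ≈ 0.888600
step 7 [3.5y] bond c/2=3/400: DF=(717453/800000 − 3/400·(0.985900+0.971800+0.964800+0.919800+0.916500+0.888600))/(1+3/400) = 8481/10000 ≈ 0.848100
step 8 [4y] swap r/2=1897/73058: DF=(1 − 1897/73058·(0.985900+0.971800+0.964800+0.919800+0.916500+0.888600+0.848100))/(1+1897/73058) = 8103/10000 ≈ 0.810300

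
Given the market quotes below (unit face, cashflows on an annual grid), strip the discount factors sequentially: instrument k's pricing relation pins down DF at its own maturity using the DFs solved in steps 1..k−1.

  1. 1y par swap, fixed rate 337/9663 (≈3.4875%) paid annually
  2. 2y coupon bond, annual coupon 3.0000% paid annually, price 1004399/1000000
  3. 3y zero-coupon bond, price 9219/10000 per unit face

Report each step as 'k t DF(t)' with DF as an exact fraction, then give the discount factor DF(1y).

step 1 [1y] swap r/1=337/9663: DF=(1 − 337/9663·(0))/(1+337/9663) = 9663/10000 ≈ 0.966300
step 2 [2y] bond c/1=3/100: DF=(1004399/1000000 − 3/100·(0.966300))/(1+3/100) = 947/1000 ≈ 0.947000
step 3 [3y] zero: DF = P = 9219/10000 ≈ 0.921900

1 1 9663/10000
2 2 947/1000
3 3 9219/10000
DF(1y) = 9663/10000 ≈ 0.966300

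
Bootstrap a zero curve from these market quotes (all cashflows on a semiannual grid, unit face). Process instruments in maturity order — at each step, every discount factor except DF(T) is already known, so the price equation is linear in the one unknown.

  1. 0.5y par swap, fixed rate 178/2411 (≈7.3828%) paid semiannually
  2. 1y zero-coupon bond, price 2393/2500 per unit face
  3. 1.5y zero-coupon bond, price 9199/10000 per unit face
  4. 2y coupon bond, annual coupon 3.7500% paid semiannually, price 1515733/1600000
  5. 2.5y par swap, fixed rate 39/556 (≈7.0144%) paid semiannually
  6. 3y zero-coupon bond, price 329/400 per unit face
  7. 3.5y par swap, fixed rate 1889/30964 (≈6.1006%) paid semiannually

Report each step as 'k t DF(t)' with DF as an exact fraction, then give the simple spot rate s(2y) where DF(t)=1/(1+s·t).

step 1 [0.5y] swap r/2=89/2411: DF=(1 − 89/2411·(0))/(1+89/2411) = 2411/2500 ≈ 0.964400
step 2 [1y] zero: DF = P = 2393/2500 ≈ 0.957200
step 3 [1.5y] zero: DF = P = 9199/10000 ≈ 0.919900
step 4 [2y] bond c/2=3/160: DF=(1515733/1600000 − 3/160·(0.964400+0.957200+0.919900))/(1+3/160) = 1097/1250 ≈ 0.877600
step 5 [2.5y] swap r/2=39/1112: DF=(1 − 39/1112·(0.964400+0.957200+0.919900+0.877600))/(1+39/1112) = 8401/10000 ≈ 0.840100
step 6 [3y] zero: DF = P = 329/400 ≈ 0.822500
step 7 [3.5y] swap r/2=1889/61928: DF=(1 − 1889/61928·(0.964400+0.957200+0.919900+0.877600+0.840100+0.822500))/(1+1889/61928) = 8111/10000 ≈ 0.811100

1 1/2 2411/2500
2 1 2393/2500
3 3/2 9199/10000
4 2 1097/1250
5 5/2 8401/10000
6 3 329/400
7 7/2 8111/10000
s(2y) = (1/(1097/1250) − 1)/(2) = 153/2194 ≈ 6.9736%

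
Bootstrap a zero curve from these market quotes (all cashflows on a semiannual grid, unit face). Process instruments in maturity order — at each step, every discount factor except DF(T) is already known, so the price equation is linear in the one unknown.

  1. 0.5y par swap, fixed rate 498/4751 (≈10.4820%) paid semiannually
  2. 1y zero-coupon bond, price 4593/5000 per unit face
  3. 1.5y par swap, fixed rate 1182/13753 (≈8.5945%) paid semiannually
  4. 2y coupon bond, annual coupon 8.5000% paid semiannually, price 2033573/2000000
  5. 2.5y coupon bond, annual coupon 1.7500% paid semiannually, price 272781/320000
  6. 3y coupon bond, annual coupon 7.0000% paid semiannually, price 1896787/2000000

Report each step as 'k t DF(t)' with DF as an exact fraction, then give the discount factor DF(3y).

1 1/2 4751/5000
2 1 4593/5000
3 3/2 4409/5000
4 2 1079/1250
5 5/2 8137/10000
6 3 3833/5000
DF(3y) = 3833/5000 ≈ 0.766600

step 1 [0.5y] swap r/2=249/4751: DF=(1 − 249/4751·(0))/(1+249/4751) = 4751/5000 ≈ 0.950200
step 2 [1y] zero: DF = P = 4593/5000 ≈ 0.918600
step 3 [1.5y] swap r/2=591/13753: DF=(1 − 591/13753·(0.950200+0.918600))/(1+591/13753) = 4409/5000 ≈ 0.881800
step 4 [2y] bond c/2=17/400: DF=(2033573/2000000 − 17/400·(0.950200+0.918600+0.881800))/(1+17/400) = 1079/1250 ≈ 0.863200
step 5 [2.5y] bond c/2=7/800: DF=(272781/320000 − 7/800·(0.950200+0.918600+0.881800+0.863200))/(1+7/800) = 8137/10000 ≈ 0.813700
step 6 [3y] bond c/2=7/200: DF=(1896787/2000000 − 7/200·(0.950200+0.918600+0.881800+0.863200+0.813700))/(1+7/200) = 3833/5000 ≈ 0.766600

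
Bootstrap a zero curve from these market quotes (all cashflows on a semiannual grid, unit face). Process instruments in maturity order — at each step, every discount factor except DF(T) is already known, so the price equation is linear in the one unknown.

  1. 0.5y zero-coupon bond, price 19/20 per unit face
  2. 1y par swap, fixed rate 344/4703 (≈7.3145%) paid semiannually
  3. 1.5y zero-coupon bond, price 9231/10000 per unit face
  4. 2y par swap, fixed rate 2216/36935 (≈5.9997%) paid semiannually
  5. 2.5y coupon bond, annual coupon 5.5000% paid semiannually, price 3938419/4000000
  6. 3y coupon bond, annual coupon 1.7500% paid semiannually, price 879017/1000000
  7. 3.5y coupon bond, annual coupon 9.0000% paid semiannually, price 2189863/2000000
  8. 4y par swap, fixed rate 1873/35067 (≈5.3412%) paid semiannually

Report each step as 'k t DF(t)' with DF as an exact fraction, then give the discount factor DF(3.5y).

1 1/2 19/20
2 1 582/625
3 3/2 9231/10000
4 2 2223/2500
5 5/2 4297/5000
6 3 8319/10000
7 7/2 8159/10000
8 4 8127/10000
DF(3.5y) = 8159/10000 ≈ 0.815900

step 1 [0.5y] zero: DF = P = 19/20 ≈ 0.950000
step 2 [1y] swap r/2=172/4703: DF=(1 − 172/4703·(0.950000))/(1+172/4703) = 582/625 ≈ 0.931200
step 3 [1.5y] zero: DF = P = 9231/10000 ≈ 0.923100
step 4 [2y] swap r/2=1108/36935: DF=(1 − 1108/36935·(0.950000+0.931200+0.923100))/(1+1108/36935) = 2223/2500 ≈ 0.889200
step 5 [2.5y] bond c/2=11/400: DF=(3938419/4000000 − 11/400·(0.950000+0.931200+0.923100+0.889200))/(1+11/400) = 4297/5000 ≈ 0.859400
step 6 [3y] bond c/2=7/800: DF=(879017/1000000 − 7/800·(0.950000+0.931200+0.923100+0.889200+0.859400))/(1+7/800) = 8319/10000 ≈ 0.831900
step 7 [3.5y] bond c/2=9/200: DF=(2189863/2000000 − 9/200·(0.950000+0.931200+0.923100+0.889200+0.859400+0.831900))/(1+9/200) = 8159/10000 ≈ 0.815900
step 8 [4y] swap r/2=1873/70134: DF=(1 − 1873/70134·(0.950000+0.931200+0.923100+0.889200+0.859400+0.831900+0.815900))/(1+1873/70134) = 8127/10000 ≈ 0.812700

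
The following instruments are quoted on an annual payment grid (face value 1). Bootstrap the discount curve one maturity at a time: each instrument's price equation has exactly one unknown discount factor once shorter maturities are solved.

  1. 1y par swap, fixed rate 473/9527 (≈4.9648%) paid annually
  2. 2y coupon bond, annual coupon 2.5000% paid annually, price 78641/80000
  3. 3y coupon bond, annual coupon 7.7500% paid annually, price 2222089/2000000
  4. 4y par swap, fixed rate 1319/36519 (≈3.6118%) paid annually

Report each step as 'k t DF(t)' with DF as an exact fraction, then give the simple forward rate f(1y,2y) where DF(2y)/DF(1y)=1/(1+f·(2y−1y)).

step 1 [1y] swap r/1=473/9527: DF=(1 − 473/9527·(0))/(1+473/9527) = 9527/10000 ≈ 0.952700
step 2 [2y] bond c/1=1/40: DF=(78641/80000 − 1/40·(0.952700))/(1+1/40) = 4679/5000 ≈ 0.935800
step 3 [3y] bond c/1=31/400: DF=(2222089/2000000 − 31/400·(0.952700+0.935800))/(1+31/400) = 8953/10000 ≈ 0.895300
step 4 [4y] swap r/1=1319/36519: DF=(1 − 1319/36519·(0.952700+0.935800+0.895300))/(1+1319/36519) = 8681/10000 ≈ 0.868100

1 1 9527/10000
2 2 4679/5000
3 3 8953/10000
4 4 8681/10000
f(1y,2y) = ((9527/10000)/(4679/5000) − 1)/(1) = 169/9358 ≈ 1.8059%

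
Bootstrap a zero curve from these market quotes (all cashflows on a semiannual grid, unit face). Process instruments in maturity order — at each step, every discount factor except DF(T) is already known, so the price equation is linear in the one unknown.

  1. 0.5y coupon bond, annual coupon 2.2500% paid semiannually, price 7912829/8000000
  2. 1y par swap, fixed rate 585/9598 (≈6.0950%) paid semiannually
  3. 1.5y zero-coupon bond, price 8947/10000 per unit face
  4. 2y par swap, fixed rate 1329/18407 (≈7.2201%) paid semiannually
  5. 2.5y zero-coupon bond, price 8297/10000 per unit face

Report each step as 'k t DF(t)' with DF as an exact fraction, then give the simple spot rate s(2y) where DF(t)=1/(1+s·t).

step 1 [0.5y] bond c/2=9/800: DF=(7912829/8000000 − 9/800·(0))/(1+9/800) = 9781/10000 ≈ 0.978100
step 2 [1y] swap r/2=585/19196: DF=(1 − 585/19196·(0.978100))/(1+585/19196) = 1883/2000 ≈ 0.941500
step 3 [1.5y] zero: DF = P = 8947/10000 ≈ 0.894700
step 4 [2y] swap r/2=1329/36814: DF=(1 − 1329/36814·(0.978100+0.941500+0.894700))/(1+1329/36814) = 8671/10000 ≈ 0.867100
step 5 [2.5y] zero: DF = P = 8297/10000 ≈ 0.829700

1 1/2 9781/10000
2 1 1883/2000
3 3/2 8947/10000
4 2 8671/10000
5 5/2 8297/10000
s(2y) = (1/(8671/10000) − 1)/(2) = 1329/17342 ≈ 7.6635%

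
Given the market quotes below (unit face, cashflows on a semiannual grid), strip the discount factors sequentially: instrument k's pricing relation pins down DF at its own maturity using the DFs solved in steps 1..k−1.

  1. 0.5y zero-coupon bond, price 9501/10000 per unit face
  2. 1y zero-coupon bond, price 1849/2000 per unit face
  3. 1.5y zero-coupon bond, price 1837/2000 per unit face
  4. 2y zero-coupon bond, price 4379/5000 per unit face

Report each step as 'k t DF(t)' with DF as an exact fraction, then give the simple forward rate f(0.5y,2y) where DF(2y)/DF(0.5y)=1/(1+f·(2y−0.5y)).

step 1 [0.5y] zero: DF = P = 9501/10000 ≈ 0.950100
step 2 [1y] zero: DF = P = 1849/2000 ≈ 0.924500
step 3 [1.5y] zero: DF = P = 1837/2000 ≈ 0.918500
step 4 [2y] zero: DF = P = 4379/5000 ≈ 0.875800

1 1/2 9501/10000
2 1 1849/2000
3 3/2 1837/2000
4 2 4379/5000
f(0.5y,2y) = ((9501/10000)/(4379/5000) − 1)/(3/2) = 743/13137 ≈ 5.6558%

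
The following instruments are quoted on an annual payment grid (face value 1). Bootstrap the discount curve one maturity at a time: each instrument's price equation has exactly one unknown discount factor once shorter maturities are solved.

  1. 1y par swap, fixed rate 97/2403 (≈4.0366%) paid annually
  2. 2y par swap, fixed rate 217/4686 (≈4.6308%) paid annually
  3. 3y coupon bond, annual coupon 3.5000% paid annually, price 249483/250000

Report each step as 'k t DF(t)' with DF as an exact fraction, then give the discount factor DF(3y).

step 1 [1y] swap r/1=97/2403: DF=(1 − 97/2403·(0))/(1+97/2403) = 2403/2500 ≈ 0.961200
step 2 [2y] swap r/1=217/4686: DF=(1 − 217/4686·(0.961200))/(1+217/4686) = 2283/2500 ≈ 0.913200
step 3 [3y] bond c/1=7/200: DF=(249483/250000 − 7/200·(0.961200+0.913200))/(1+7/200) = 563/625 ≈ 0.900800

1 1 2403/2500
2 2 2283/2500
3 3 563/625
DF(3y) = 563/625 ≈ 0.900800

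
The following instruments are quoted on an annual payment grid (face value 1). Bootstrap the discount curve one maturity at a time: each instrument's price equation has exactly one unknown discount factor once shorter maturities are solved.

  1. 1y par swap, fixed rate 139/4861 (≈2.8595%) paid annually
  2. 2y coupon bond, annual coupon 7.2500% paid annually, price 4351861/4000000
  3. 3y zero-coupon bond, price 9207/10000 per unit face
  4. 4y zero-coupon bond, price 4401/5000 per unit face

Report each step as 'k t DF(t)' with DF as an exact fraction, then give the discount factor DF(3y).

1 1 4861/5000
2 2 9487/10000
3 3 9207/10000
4 4 4401/5000
DF(3y) = 9207/10000 ≈ 0.920700

step 1 [1y] swap r/1=139/4861: DF=(1 − 139/4861·(0))/(1+139/4861) = 4861/5000 ≈ 0.972200
step 2 [2y] bond c/1=29/400: DF=(4351861/4000000 − 29/400·(0.972200))/(1+29/400) = 9487/10000 ≈ 0.948700
step 3 [3y] zero: DF = P = 9207/10000 ≈ 0.920700
step 4 [4y] zero: DF = P = 4401/5000 ≈ 0.880200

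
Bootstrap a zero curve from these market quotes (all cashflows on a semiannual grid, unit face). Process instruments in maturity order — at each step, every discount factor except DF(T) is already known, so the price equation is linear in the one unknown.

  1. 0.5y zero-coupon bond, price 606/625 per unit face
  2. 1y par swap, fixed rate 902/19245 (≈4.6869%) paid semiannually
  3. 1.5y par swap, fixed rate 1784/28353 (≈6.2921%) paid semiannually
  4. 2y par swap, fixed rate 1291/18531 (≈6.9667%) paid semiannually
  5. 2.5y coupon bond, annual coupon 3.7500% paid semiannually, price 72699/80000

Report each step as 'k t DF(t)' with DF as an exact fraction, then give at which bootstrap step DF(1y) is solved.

1 1/2 606/625
2 1 9549/10000
3 3/2 2277/2500
4 2 8709/10000
5 5/2 4119/5000
DF(1y) is solved at step 2

step 1 [0.5y] zero: DF = P = 606/625 ≈ 0.969600
step 2 [1y] swap r/2=451/19245: DF=(1 − 451/19245·(0.969600))/(1+451/19245) = 9549/10000 ≈ 0.954900
step 3 [1.5y] swap r/2=892/28353: DF=(1 − 892/28353·(0.969600+0.954900))/(1+892/28353) = 2277/2500 ≈ 0.910800
step 4 [2y] swap r/2=1291/37062: DF=(1 − 1291/37062·(0.969600+0.954900+0.910800))/(1+1291/37062) = 8709/10000 ≈ 0.870900
step 5 [2.5y] bond c/2=3/160: DF=(72699/80000 − 3/160·(0.969600+0.954900+0.910800+0.870900))/(1+3/160) = 4119/5000 ≈ 0.823800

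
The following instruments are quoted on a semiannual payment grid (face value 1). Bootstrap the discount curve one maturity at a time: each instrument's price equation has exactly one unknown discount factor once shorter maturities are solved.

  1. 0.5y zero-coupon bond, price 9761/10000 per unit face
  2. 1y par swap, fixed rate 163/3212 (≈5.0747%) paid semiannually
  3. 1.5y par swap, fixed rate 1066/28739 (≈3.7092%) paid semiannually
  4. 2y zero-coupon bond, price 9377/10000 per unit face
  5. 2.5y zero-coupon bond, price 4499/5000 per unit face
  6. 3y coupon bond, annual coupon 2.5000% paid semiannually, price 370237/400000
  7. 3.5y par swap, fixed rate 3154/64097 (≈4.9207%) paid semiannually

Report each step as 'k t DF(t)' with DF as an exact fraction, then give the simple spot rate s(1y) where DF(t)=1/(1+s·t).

step 1 [0.5y] zero: DF = P = 9761/10000 ≈ 0.976100
step 2 [1y] swap r/2=163/6424: DF=(1 − 163/6424·(0.976100))/(1+163/6424) = 9511/10000 ≈ 0.951100
step 3 [1.5y] swap r/2=533/28739: DF=(1 − 533/28739·(0.976100+0.951100))/(1+533/28739) = 9467/10000 ≈ 0.946700
step 4 [2y] zero: DF = P = 9377/10000 ≈ 0.937700
step 5 [2.5y] zero: DF = P = 4499/5000 ≈ 0.899800
step 6 [3y] bond c/2=1/80: DF=(370237/400000 − 1/80·(0.976100+0.951100+0.946700+0.937700+0.899800))/(1+1/80) = 107/125 ≈ 0.856000
step 7 [3.5y] swap r/2=1577/64097: DF=(1 − 1577/64097·(0.976100+0.951100+0.946700+0.937700+0.899800+0.856000))/(1+1577/64097) = 8423/10000 ≈ 0.842300

1 1/2 9761/10000
2 1 9511/10000
3 3/2 9467/10000
4 2 9377/10000
5 5/2 4499/5000
6 3 107/125
7 7/2 8423/10000
s(1y) = (1/(9511/10000) − 1)/(1) = 489/9511 ≈ 5.1414%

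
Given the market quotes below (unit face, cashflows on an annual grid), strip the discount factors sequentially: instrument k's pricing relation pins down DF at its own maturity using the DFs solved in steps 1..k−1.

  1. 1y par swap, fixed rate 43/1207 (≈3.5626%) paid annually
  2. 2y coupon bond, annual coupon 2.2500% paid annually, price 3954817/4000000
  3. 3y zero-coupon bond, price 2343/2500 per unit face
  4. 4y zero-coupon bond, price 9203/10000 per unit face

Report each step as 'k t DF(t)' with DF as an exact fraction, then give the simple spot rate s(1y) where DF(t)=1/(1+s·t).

1 1 1207/1250
2 2 9457/10000
3 3 2343/2500
4 4 9203/10000
s(1y) = (1/(1207/1250) − 1)/(1) = 43/1207 ≈ 3.5626%

step 1 [1y] swap r/1=43/1207: DF=(1 − 43/1207·(0))/(1+43/1207) = 1207/1250 ≈ 0.965600
step 2 [2y] bond c/1=9/400: DF=(3954817/4000000 − 9/400·(0.965600))/(1+9/400) = 9457/10000 ≈ 0.945700
step 3 [3y] zero: DF = P = 2343/2500 ≈ 0.937200
step 4 [4y] zero: DF = P = 9203/10000 ≈ 0.920300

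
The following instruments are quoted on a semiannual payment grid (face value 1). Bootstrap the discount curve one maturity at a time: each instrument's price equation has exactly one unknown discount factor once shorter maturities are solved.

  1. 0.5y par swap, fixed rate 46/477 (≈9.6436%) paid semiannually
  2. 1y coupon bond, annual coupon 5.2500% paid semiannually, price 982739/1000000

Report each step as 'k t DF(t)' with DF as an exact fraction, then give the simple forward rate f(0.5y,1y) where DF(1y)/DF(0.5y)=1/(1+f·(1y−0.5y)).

1 1/2 477/500
2 1 2333/2500
f(0.5y,1y) = ((477/500)/(2333/2500) − 1)/(1/2) = 104/2333 ≈ 4.4578%

step 1 [0.5y] swap r/2=23/477: DF=(1 − 23/477·(0))/(1+23/477) = 477/500 ≈ 0.954000
step 2 [1y] bond c/2=21/800: DF=(982739/1000000 − 21/800·(0.954000))/(1+21/800) = 2333/2500 ≈ 0.933200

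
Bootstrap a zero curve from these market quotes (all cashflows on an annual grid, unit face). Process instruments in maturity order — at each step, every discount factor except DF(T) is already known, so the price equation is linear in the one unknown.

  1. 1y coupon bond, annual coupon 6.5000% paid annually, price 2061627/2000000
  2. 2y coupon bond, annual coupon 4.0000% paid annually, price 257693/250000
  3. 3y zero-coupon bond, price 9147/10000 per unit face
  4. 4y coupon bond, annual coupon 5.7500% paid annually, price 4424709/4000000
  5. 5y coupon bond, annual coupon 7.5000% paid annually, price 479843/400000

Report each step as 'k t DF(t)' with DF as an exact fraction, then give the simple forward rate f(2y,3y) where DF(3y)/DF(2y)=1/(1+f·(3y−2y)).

step 1 [1y] bond c/1=13/200: DF=(2061627/2000000 − 13/200·(0))/(1+13/200) = 9679/10000 ≈ 0.967900
step 2 [2y] bond c/1=1/25: DF=(257693/250000 − 1/25·(0.967900))/(1+1/25) = 9539/10000 ≈ 0.953900
step 3 [3y] zero: DF = P = 9147/10000 ≈ 0.914700
step 4 [4y] bond c/1=23/400: DF=(4424709/4000000 − 23/400·(0.967900+0.953900+0.914700))/(1+23/400) = 4459/5000 ≈ 0.891800
step 5 [5y] bond c/1=3/40: DF=(479843/400000 − 3/40·(0.967900+0.953900+0.914700+0.891800))/(1+3/40) = 4279/5000 ≈ 0.855800

1 1 9679/10000
2 2 9539/10000
3 3 9147/10000
4 4 4459/5000
5 5 4279/5000
f(2y,3y) = ((9539/10000)/(9147/10000) − 1)/(1) = 392/9147 ≈ 4.2856%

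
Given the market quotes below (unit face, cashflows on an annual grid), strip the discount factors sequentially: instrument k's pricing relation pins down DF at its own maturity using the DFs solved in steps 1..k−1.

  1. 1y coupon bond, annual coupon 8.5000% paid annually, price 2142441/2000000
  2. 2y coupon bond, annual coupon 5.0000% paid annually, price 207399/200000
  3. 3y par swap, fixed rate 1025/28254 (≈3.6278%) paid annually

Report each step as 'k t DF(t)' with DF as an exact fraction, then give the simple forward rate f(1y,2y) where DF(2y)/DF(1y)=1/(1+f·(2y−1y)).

1 1 9873/10000
2 2 4703/5000
3 3 359/400
f(1y,2y) = ((9873/10000)/(4703/5000) − 1)/(1) = 467/9406 ≈ 4.9649%

step 1 [1y] bond c/1=17/200: DF=(2142441/2000000 − 17/200·(0))/(1+17/200) = 9873/10000 ≈ 0.987300
step 2 [2y] bond c/1=1/20: DF=(207399/200000 − 1/20·(0.987300))/(1+1/20) = 4703/5000 ≈ 0.940600
step 3 [3y] swap r/1=1025/28254: DF=(1 − 1025/28254·(0.987300+0.940600))/(1+1025/28254) = 359/400 ≈ 0.897500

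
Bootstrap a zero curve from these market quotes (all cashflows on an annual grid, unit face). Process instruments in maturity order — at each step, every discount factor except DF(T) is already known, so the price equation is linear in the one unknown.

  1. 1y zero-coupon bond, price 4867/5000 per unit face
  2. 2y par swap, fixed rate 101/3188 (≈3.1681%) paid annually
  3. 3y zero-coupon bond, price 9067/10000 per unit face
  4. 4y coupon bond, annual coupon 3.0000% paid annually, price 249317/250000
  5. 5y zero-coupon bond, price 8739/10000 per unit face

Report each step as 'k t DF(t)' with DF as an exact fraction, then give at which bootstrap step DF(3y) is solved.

step 1 [1y] zero: DF = P = 4867/5000 ≈ 0.973400
step 2 [2y] swap r/1=101/3188: DF=(1 − 101/3188·(0.973400))/(1+101/3188) = 4697/5000 ≈ 0.939400
step 3 [3y] zero: DF = P = 9067/10000 ≈ 0.906700
step 4 [4y] bond c/1=3/100: DF=(249317/250000 − 3/100·(0.973400+0.939400+0.906700))/(1+3/100) = 8861/10000 ≈ 0.886100
step 5 [5y] zero: DF = P = 8739/10000 ≈ 0.873900

1 1 4867/5000
2 2 4697/5000
3 3 9067/10000
4 4 8861/10000
5 5 8739/10000
DF(3y) is solved at step 3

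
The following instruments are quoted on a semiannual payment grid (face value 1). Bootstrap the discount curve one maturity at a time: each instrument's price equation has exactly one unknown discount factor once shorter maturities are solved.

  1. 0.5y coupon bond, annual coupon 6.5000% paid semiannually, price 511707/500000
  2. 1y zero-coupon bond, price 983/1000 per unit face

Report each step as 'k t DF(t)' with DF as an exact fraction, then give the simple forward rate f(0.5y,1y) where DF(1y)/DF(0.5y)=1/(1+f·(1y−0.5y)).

step 1 [0.5y] bond c/2=13/400: DF=(511707/500000 − 13/400·(0))/(1+13/400) = 1239/1250 ≈ 0.991200
step 2 [1y] zero: DF = P = 983/1000 ≈ 0.983000

1 1/2 1239/1250
2 1 983/1000
f(0.5y,1y) = ((1239/1250)/(983/1000) − 1)/(1/2) = 82/4915 ≈ 1.6684%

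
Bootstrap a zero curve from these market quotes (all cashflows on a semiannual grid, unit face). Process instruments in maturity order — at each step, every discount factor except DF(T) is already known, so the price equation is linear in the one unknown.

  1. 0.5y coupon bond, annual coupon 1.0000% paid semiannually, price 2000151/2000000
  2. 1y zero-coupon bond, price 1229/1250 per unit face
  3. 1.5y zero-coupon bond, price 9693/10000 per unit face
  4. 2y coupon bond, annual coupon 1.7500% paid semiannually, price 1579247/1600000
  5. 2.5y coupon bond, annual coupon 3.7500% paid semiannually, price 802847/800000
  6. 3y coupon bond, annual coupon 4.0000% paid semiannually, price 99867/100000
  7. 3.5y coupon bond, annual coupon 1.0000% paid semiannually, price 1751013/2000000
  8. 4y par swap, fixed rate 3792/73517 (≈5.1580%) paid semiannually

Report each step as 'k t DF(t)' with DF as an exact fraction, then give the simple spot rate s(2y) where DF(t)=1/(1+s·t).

1 1/2 9951/10000
2 1 1229/1250
3 3/2 9693/10000
4 2 9529/10000
5 5/2 9133/10000
6 3 8847/10000
7 7/2 2107/2500
8 4 1013/1250
s(2y) = (1/(9529/10000) − 1)/(2) = 471/19058 ≈ 2.4714%

step 1 [0.5y] bond c/2=1/200: DF=(2000151/2000000 − 1/200·(0))/(1+1/200) = 9951/10000 ≈ 0.995100
step 2 [1y] zero: DF = P = 1229/1250 ≈ 0.983200
step 3 [1.5y] zero: DF = P = 9693/10000 ≈ 0.969300
step 4 [2y] bond c/2=7/800: DF=(1579247/1600000 − 7/800·(0.995100+0.983200+0.969300))/(1+7/800) = 9529/10000 ≈ 0.952900
step 5 [2.5y] bond c/2=3/160: DF=(802847/800000 − 3/160·(0.995100+0.983200+0.969300+0.952900))/(1+3/160) = 9133/10000 ≈ 0.913300
step 6 [3y] bond c/2=1/50: DF=(99867/100000 − 1/50·(0.995100+0.983200+0.969300+0.952900+0.913300))/(1+1/50) = 8847/10000 ≈ 0.884700
step 7 [3.5y] bond c/2=1/200: DF=(1751013/2000000 − 1/200·(0.995100+0.983200+0.969300+0.952900+0.913300+0.884700))/(1+1/200) = 2107/2500 ≈ 0.842800
step 8 [4y] swap r/2=1896/73517: DF=(1 − 1896/73517·(0.995100+0.983200+0.969300+0.952900+0.913300+0.884700+0.842800))/(1+1896/73517) = 1013/1250 ≈ 0.810400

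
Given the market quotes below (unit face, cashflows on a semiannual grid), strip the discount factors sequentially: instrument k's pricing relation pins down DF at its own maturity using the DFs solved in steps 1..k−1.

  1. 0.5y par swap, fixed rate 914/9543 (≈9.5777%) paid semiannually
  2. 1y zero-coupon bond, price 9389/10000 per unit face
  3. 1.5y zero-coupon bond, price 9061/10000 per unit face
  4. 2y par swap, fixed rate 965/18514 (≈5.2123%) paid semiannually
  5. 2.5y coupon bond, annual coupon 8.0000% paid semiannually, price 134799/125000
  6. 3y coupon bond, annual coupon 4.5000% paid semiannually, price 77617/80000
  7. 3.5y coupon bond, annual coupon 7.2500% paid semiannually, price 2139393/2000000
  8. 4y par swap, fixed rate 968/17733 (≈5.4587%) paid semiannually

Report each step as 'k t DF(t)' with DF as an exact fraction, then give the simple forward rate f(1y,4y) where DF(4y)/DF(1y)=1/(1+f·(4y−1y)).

1 1/2 9543/10000
2 1 9389/10000
3 3/2 9061/10000
4 2 1807/2000
5 5/2 1789/2000
6 3 8477/10000
7 7/2 4209/5000
8 4 504/625
f(1y,4y) = ((9389/10000)/(504/625) − 1)/(3) = 1325/24192 ≈ 5.4770%

step 1 [0.5y] swap r/2=457/9543: DF=(1 − 457/9543·(0))/(1+457/9543) = 9543/10000 ≈ 0.954300
step 2 [1y] zero: DF = P = 9389/10000 ≈ 0.938900
step 3 [1.5y] zero: DF = P = 9061/10000 ≈ 0.906100
step 4 [2y] swap r/2=965/37028: DF=(1 − 965/37028·(0.954300+0.938900+0.906100))/(1+965/37028) = 1807/2000 ≈ 0.903500
step 5 [2.5y] bond c/2=1/25: DF=(134799/125000 − 1/25·(0.954300+0.938900+0.906100+0.903500))/(1+1/25) = 1789/2000 ≈ 0.894500
step 6 [3y] bond c/2=9/400: DF=(77617/80000 − 9/400·(0.954300+0.938900+0.906100+0.903500+0.894500))/(1+9/400) = 8477/10000 ≈ 0.847700
step 7 [3.5y] bond c/2=29/800: DF=(2139393/2000000 − 29/800·(0.954300+0.938900+0.906100+0.903500+0.894500+0.847700))/(1+29/800) = 4209/5000 ≈ 0.841800
step 8 [4y] swap r/2=484/17733: DF=(1 − 484/17733·(0.954300+0.938900+0.906100+0.903500+0.894500+0.847700+0.841800))/(1+484/17733) = 504/625 ≈ 0.806400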